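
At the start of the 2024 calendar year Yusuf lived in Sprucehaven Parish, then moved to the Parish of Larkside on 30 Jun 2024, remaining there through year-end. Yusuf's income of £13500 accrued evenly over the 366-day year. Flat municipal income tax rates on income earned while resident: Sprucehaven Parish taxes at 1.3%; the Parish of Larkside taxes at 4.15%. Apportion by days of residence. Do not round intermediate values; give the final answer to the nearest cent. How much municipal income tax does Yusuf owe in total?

£369.98

Sprucehaven Parish, 1 Jan – 29 Jun 2024: 181 days → £13500 × 1.3% × 181/366 = £86.7910
The Parish of Larkside, 30 Jun – 31 Dec 2024: 185 days → £13500 × 4.15% × 185/366 = £283.1865
Total = £369.9775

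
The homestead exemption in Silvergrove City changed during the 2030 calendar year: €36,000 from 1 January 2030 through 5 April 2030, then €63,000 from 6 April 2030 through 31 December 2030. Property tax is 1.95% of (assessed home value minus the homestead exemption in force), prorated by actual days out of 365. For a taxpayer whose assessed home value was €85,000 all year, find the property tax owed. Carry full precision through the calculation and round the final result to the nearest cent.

1 January – 5 April 2030: 95 days, exemption €36,000 → (€85,000 − €36,000) × 1.95% × 95/365 = €248.6918
6 April – 31 December 2030: 270 days, exemption €63,000 → (€85,000 − €63,000) × 1.95% × 270/365 = €317.3425
Total = €566.0342

€566.03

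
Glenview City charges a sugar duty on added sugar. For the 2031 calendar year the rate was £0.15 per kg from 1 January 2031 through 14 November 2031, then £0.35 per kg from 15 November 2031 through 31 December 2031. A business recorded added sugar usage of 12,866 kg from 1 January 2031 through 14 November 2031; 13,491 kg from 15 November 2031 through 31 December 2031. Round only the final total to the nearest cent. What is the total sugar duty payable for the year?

1 January – 14 November 2031: 12,866 kg at £0.15/kg → £1,929.90
15 November – 31 December 2031: 13,491 kg at £0.35/kg → £4,721.85

£6,651.75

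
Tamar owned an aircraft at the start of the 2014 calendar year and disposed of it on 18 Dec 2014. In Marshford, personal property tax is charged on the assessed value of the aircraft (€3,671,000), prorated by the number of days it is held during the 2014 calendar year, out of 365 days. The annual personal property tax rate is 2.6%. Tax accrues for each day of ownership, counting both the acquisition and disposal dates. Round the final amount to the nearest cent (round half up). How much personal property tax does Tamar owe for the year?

Days held (1 Jan – 18 Dec 2014): 352 out of 365
Tax = €3,671,000 × 2.6% × 352/365 = €92,046.5534

€92,046.55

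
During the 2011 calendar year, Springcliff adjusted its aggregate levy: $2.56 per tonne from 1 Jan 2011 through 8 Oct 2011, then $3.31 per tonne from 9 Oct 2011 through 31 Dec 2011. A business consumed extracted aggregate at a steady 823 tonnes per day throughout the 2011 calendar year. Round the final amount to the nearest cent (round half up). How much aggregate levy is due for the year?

$820,860.20

1 Jan – 8 Oct 2011: 281 days × 823 tonnes/day = 231,263 tonnes at $2.56/tonne → $592,033.28
9 Oct – 31 Dec 2011: 84 days × 823 tonnes/day = 69,132 tonnes at $3.31/tonne → $228,826.92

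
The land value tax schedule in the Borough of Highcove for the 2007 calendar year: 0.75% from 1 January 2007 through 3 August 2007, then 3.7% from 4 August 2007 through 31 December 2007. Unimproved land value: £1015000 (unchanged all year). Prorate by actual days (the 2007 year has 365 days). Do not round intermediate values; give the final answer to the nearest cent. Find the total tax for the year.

1 January – 3 August 2007: 215 days at 0.75% → £1015000 × 0.75% × 215/365 = £4484.0753
4 August – 31 December 2007: 150 days at 3.7% → £1015000 × 3.7% × 150/365 = £15433.5616
Total = £19917.6370

£19917.64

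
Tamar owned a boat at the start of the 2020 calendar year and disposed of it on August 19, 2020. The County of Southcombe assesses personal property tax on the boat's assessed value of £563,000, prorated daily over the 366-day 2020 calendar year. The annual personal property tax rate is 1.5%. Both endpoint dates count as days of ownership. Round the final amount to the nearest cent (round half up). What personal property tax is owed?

Days held (January 1 – August 19, 2020): 232 out of 366
Tax = £563,000 × 1.5% × 232/366 = £5,353.1148

£5,353.11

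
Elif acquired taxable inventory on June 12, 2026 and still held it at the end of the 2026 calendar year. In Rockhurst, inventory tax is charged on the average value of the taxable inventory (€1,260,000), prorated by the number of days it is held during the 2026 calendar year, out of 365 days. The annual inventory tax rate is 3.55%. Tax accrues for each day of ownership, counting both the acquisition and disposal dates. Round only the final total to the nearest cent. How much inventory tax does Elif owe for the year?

€24,877.23

Days held (June 12 – December 31, 2026): 203 out of 365
Tax = €1,260,000 × 3.55% × 203/365 = €24,877.2329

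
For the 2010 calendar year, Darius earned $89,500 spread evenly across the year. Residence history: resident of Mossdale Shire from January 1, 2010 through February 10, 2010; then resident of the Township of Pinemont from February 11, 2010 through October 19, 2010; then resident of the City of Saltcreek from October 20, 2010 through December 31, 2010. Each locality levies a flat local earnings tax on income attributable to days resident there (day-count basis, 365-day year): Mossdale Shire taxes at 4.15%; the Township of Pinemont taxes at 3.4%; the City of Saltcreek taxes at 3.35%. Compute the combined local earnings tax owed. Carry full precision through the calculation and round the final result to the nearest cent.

$3,109.45

Mossdale Shire, January 1 – February 10, 2010: 41 days → $89,500 × 4.15% × 41/365 = $417.2171
The Township of Pinemont, February 11 – October 19, 2010: 251 days → $89,500 × 3.4% × 251/365 = $2,092.5836
The City of Saltcreek, October 20 – December 31, 2010: 73 days → $89,500 × 3.35% × 73/365 = $599.6500
Total = $3,109.4507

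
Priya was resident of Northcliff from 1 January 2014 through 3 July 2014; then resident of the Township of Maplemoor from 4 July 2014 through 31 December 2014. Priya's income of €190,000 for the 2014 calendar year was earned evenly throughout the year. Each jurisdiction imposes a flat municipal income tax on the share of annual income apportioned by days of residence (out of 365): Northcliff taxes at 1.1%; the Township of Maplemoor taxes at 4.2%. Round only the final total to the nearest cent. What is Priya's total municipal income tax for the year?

Northcliff, 1 January – 3 July 2014: 184 days → €190,000 × 1.1% × 184/365 = €1,053.5890
The Township of Maplemoor, 4 July – 31 December 2014: 181 days → €190,000 × 4.2% × 181/365 = €3,957.2055
Total = €5,010.7945

€5,010.79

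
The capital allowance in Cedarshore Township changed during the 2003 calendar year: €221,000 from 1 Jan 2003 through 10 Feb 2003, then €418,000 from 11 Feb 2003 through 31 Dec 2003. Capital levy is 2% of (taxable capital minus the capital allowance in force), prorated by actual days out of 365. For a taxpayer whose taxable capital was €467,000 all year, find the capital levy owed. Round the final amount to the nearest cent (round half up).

€1,422.58

1 Jan – 10 Feb 2003: 41 days, exemption €221,000 → (€467,000 − €221,000) × 2% × 41/365 = €552.6575
11 Feb – 31 Dec 2003: 324 days, exemption €418,000 → (€467,000 − €418,000) × 2% × 324/365 = €869.9178
Total = €1,422.5753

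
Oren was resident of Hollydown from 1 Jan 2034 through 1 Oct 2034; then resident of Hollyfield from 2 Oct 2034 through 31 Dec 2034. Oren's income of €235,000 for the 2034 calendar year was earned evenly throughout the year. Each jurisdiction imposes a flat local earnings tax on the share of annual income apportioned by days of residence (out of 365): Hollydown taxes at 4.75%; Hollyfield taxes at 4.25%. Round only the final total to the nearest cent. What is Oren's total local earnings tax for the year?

Hollydown, 1 Jan – 1 Oct 2034: 274 days → €235,000 × 4.75% × 274/365 = €8,379.5205
Hollyfield, 2 Oct – 31 Dec 2034: 91 days → €235,000 × 4.25% × 91/365 = €2,490.0342
Total = €10,869.5548

€10,869.55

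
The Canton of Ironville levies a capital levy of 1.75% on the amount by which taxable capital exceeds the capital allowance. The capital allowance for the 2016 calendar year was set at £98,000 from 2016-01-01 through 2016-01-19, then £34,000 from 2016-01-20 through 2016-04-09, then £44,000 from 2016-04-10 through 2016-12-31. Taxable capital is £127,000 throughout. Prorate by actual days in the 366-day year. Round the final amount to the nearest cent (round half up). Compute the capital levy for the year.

2016-01-01 to 2016-01-19: 19 days, exemption £98,000 → (£127,000 − £98,000) × 1.75% × 19/366 = £26.3456
2016-01-20 to 2016-04-09: 81 days, exemption £34,000 → (£127,000 − £34,000) × 1.75% × 81/366 = £360.1844
2016-04-10 to 2016-12-31: 266 days, exemption £44,000 → (£127,000 − £44,000) × 1.75% × 266/366 = £1,055.6421
Total = £1,442.1721

£1,442.17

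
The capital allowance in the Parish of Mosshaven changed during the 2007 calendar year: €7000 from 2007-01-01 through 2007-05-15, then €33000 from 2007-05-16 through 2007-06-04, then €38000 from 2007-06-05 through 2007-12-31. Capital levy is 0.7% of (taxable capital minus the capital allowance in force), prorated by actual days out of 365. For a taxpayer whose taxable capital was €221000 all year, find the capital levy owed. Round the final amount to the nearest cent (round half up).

2007-01-01 to 2007-05-15: 135 days, exemption €7000 → (€221000 − €7000) × 0.7% × 135/365 = €554.0548
2007-05-16 to 2007-06-04: 20 days, exemption €33000 → (€221000 − €33000) × 0.7% × 20/365 = €72.1096
2007-06-05 to 2007-12-31: 210 days, exemption €38000 → (€221000 − €38000) × 0.7% × 210/365 = €737.0137
Total = €1363.1781

€1363.18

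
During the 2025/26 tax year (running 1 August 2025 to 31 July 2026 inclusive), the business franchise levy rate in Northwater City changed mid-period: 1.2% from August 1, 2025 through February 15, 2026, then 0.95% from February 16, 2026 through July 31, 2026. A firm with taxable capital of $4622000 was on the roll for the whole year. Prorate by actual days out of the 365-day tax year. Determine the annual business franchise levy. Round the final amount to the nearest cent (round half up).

August 1, 2025 – February 15, 2026: 199 days at 1.2% → $4622000 × 1.2% × 199/365 = $30239.2767
February 16 – July 31, 2026: 166 days at 0.95% → $4622000 × 0.95% × 166/365 = $19969.5726
Total = $50208.8493

$50208.85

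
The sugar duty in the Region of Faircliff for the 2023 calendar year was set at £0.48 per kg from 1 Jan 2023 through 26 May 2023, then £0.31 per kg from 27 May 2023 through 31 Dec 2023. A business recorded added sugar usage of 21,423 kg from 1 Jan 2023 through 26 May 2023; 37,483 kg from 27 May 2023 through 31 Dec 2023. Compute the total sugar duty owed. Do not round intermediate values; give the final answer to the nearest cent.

1 Jan – 26 May 2023: 21,423 kg at £0.48/kg → £10283.04
27 May – 31 Dec 2023: 37,483 kg at £0.31/kg → £11619.73

£21902.77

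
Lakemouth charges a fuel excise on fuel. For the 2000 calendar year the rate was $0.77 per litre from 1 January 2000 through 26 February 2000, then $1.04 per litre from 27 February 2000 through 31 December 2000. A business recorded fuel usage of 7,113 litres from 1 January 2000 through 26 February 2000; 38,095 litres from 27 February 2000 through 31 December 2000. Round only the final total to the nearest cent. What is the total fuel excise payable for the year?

1 January – 26 February 2000: 7,113 litres at $0.77/litre → $5,477.01
27 February – 31 December 2000: 38,095 litres at $1.04/litre → $39,618.80

$45,095.81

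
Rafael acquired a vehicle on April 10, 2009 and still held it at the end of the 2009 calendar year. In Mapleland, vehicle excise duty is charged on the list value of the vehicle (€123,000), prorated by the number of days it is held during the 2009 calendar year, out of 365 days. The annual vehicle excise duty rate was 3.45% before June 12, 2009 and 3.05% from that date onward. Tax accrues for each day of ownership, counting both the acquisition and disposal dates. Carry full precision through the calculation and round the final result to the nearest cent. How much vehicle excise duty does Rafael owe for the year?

€2,818.89

April 10 – June 11, 2009: 63 days at 3.45% → €123,000 × 3.45% × 63/365 = €732.4397
June 12 – December 31, 2009: 203 days at 3.05% → €123,000 × 3.05% × 203/365 = €2,086.4507
Total = €2,818.8904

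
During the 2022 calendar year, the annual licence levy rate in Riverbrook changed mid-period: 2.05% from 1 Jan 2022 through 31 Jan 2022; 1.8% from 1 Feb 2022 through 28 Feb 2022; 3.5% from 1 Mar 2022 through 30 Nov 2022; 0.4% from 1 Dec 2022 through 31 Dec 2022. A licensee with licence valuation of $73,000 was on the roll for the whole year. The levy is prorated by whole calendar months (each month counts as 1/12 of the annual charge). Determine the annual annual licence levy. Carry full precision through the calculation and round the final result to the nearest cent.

$2,174.79

1 Jan – 31 Jan 2022: 1 month at 2.05% → $73,000 × 2.05% × 1/12 = $124.7083
1 Feb – 28 Feb 2022: 1 month at 1.8% → $73,000 × 1.8% × 1/12 = $109.5000
1 Mar – 30 Nov 2022: 9 months at 3.5% → $73,000 × 3.5% × 9/12 = $1,916.2500
1 Dec – 31 Dec 2022: 1 month at 0.4% → $73,000 × 0.4% × 1/12 = $24.3333
Total = $2,174.7917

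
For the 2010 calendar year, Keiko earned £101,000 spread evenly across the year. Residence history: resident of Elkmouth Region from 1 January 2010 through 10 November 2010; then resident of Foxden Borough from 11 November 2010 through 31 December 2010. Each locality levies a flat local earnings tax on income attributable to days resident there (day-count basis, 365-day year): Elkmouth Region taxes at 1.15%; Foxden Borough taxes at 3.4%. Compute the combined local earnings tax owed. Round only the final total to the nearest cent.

£1,479.03

Elkmouth Region, 1 January – 10 November 2010: 314 days → £101,000 × 1.15% × 314/365 = £999.2082
Foxden Borough, 11 November – 31 December 2010: 51 days → £101,000 × 3.4% × 51/365 = £479.8192
Total = £1,479.0274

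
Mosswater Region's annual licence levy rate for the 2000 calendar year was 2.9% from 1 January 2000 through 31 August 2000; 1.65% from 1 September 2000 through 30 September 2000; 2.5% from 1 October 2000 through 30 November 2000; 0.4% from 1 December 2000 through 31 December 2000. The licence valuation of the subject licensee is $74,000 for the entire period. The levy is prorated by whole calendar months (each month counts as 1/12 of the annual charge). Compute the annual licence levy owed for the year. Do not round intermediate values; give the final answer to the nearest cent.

1 January – 31 August 2000: 8 months at 2.9% → $74,000 × 2.9% × 8/12 = $1,430.6667
1 September – 30 September 2000: 1 month at 1.65% → $74,000 × 1.65% × 1/12 = $101.7500
1 October – 30 November 2000: 2 months at 2.5% → $74,000 × 2.5% × 2/12 = $308.3333
1 December – 31 December 2000: 1 month at 0.4% → $74,000 × 0.4% × 1/12 = $24.6667
Total = $1,865.4167

$1,865.42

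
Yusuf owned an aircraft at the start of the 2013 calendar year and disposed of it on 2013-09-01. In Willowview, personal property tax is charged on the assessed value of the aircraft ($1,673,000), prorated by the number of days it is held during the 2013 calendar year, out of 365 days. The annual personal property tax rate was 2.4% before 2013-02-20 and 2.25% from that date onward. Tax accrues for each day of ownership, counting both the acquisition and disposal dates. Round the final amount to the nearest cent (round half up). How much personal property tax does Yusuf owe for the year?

$25,507.52

2013-01-01 to 2013-02-19: 50 days at 2.4% → $1,673,000 × 2.4% × 50/365 = $5,500.2740
2013-02-20 to 2013-09-01: 194 days at 2.25% → $1,673,000 × 2.25% × 194/365 = $20,007.2466
Total = $25,507.5205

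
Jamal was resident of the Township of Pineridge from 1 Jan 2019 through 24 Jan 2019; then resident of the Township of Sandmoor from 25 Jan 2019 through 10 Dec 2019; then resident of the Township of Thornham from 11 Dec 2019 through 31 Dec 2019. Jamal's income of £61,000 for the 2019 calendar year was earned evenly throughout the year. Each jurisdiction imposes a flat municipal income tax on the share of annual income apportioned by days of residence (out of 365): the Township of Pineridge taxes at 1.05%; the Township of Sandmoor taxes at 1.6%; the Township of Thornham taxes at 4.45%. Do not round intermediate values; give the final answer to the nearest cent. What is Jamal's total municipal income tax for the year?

The Township of Pineridge, 1 Jan – 24 Jan 2019: 24 days → £61,000 × 1.05% × 24/365 = £42.1151
The Township of Sandmoor, 25 Jan – 10 Dec 2019: 320 days → £61,000 × 1.6% × 320/365 = £855.6712
The Township of Thornham, 11 Dec – 31 Dec 2019: 21 days → £61,000 × 4.45% × 21/365 = £156.1767
Total = £1,053.9630

£1,053.96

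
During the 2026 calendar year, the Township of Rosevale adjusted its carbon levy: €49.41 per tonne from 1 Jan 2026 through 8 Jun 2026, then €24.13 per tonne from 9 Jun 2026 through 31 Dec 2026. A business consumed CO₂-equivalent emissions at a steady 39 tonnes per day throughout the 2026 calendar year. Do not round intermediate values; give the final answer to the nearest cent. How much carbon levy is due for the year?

€500,251.83

1 Jan – 8 Jun 2026: 159 days × 39 tonnes/day = 6,201 tonnes at €49.41/tonne → €306,391.41
9 Jun – 31 Dec 2026: 206 days × 39 tonnes/day = 8,034 tonnes at €24.13/tonne → €193,860.42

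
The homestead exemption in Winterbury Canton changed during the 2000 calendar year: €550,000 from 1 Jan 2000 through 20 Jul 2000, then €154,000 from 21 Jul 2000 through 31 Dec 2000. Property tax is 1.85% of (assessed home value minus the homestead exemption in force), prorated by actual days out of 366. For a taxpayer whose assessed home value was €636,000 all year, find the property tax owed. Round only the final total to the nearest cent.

€4,873.69

1 Jan – 20 Jul 2000: 202 days, exemption €550,000 → (€636,000 − €550,000) × 1.85% × 202/366 = €878.0929
21 Jul – 31 Dec 2000: 164 days, exemption €154,000 → (€636,000 − €154,000) × 1.85% × 164/366 = €3,995.5956
Total = €4,873.6885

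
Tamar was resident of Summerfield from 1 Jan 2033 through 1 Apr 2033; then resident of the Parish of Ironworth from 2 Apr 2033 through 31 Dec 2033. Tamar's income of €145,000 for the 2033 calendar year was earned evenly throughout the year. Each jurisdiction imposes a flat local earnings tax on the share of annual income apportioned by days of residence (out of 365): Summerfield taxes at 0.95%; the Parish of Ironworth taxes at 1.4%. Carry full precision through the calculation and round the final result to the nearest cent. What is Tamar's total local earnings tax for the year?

€1,867.32

Summerfield, 1 Jan – 1 Apr 2033: 91 days → €145,000 × 0.95% × 91/365 = €343.4315
The Parish of Ironworth, 2 Apr – 31 Dec 2033: 274 days → €145,000 × 1.4% × 274/365 = €1,523.8904
Total = €1,867.3219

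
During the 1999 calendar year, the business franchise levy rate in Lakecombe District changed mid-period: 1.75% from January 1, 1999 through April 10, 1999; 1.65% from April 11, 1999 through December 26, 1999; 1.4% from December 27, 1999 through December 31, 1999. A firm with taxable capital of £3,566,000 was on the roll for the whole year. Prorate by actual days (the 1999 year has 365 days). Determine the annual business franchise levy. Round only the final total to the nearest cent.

January 1 – April 10, 1999: 100 days at 1.75% → £3,566,000 × 1.75% × 100/365 = £17,097.2603
April 11 – December 26, 1999: 260 days at 1.65% → £3,566,000 × 1.65% × 260/365 = £41,912.7123
December 27 – December 31, 1999: 5 days at 1.4% → £3,566,000 × 1.4% × 5/365 = £683.8904
Total = £59,693.8630

£59,693.86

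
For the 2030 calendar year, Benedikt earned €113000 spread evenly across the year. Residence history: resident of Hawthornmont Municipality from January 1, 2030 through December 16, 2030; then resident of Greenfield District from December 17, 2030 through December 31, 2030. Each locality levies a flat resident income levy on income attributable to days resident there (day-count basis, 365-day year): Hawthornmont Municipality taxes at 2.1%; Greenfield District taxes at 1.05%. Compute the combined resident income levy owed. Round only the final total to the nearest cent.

€2324.24

Hawthornmont Municipality, January 1 – December 16, 2030: 350 days → €113000 × 2.1% × 350/365 = €2275.4795
Greenfield District, December 17 – December 31, 2030: 15 days → €113000 × 1.05% × 15/365 = €48.7603
Total = €2324.2397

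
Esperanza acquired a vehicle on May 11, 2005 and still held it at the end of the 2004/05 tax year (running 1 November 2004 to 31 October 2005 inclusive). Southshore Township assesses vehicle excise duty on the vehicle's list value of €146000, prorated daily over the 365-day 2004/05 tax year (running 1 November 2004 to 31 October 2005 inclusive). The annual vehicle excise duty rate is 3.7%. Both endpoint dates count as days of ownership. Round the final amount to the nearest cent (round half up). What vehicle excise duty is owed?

Days held (May 11 – October 31, 2005): 174 out of 365
Tax = €146000 × 3.7% × 174/365 = €2575.2000

€2575.20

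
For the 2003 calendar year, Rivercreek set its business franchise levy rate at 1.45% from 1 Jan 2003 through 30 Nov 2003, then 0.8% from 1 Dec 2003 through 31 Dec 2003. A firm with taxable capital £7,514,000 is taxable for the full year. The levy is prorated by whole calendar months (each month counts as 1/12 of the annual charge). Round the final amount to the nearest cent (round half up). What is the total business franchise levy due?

£104,882.92

1 Jan – 30 Nov 2003: 11 months at 1.45% → £7,514,000 × 1.45% × 11/12 = £99,873.5833
1 Dec – 31 Dec 2003: 1 month at 0.8% → £7,514,000 × 0.8% × 1/12 = £5,009.3333
Total = £104,882.9167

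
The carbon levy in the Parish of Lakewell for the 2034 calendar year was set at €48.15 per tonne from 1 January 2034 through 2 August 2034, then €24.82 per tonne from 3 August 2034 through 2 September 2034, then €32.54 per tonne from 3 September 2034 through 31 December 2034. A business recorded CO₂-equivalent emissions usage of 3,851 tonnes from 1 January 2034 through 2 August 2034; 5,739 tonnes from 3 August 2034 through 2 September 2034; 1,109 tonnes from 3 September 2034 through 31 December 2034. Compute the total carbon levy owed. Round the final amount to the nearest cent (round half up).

1 January – 2 August 2034: 3,851 tonnes at €48.15/tonne → €185,425.65
3 August – 2 September 2034: 5,739 tonnes at €24.82/tonne → €142,441.98
3 September – 31 December 2034: 1,109 tonnes at €32.54/tonne → €36,086.86

€363,954.49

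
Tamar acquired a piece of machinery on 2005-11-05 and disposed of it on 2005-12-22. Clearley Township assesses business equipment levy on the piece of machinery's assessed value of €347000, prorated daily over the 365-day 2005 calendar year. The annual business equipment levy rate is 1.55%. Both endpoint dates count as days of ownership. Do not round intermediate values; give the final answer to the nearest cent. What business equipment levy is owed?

Days held (2005-11-05 to 2005-12-22): 48 out of 365
Tax = €347000 × 1.55% × 48/365 = €707.3096

€707.31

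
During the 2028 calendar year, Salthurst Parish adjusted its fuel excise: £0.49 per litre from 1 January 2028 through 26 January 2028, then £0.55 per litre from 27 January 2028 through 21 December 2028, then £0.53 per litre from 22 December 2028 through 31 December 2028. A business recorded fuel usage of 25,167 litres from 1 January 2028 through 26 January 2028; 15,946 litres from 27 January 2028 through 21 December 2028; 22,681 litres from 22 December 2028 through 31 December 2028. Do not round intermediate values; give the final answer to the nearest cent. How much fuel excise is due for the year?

£33123.06

1 January – 26 January 2028: 25,167 litres at £0.49/litre → £12331.83
27 January – 21 December 2028: 15,946 litres at £0.55/litre → £8770.30
22 December – 31 December 2028: 22,681 litres at £0.53/litre → £12020.93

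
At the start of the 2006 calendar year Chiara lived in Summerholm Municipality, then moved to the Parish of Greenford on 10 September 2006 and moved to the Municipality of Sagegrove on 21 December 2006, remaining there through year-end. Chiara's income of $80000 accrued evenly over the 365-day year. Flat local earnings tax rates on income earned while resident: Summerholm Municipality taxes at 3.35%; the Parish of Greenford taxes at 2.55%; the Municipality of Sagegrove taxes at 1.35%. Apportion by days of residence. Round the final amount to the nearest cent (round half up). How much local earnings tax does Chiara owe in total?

Summerholm Municipality, 1 January – 9 September 2006: 252 days → $80000 × 3.35% × 252/365 = $1850.3014
The Parish of Greenford, 10 September – 20 December 2006: 102 days → $80000 × 2.55% × 102/365 = $570.0822
The Municipality of Sagegrove, 21 December – 31 December 2006: 11 days → $80000 × 1.35% × 11/365 = $32.5479
Total = $2452.9315

$2452.93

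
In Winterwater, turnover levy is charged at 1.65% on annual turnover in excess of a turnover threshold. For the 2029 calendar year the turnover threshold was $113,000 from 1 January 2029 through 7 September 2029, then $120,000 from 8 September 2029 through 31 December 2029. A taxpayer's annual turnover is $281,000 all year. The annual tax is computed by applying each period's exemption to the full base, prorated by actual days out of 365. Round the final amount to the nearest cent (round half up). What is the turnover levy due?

$2,735.61

1 January – 7 September 2029: 250 days, exemption $113,000 → ($281,000 − $113,000) × 1.65% × 250/365 = $1,898.6301
8 September – 31 December 2029: 115 days, exemption $120,000 → ($281,000 − $120,000) × 1.65% × 115/365 = $836.9795
Total = $2,735.6096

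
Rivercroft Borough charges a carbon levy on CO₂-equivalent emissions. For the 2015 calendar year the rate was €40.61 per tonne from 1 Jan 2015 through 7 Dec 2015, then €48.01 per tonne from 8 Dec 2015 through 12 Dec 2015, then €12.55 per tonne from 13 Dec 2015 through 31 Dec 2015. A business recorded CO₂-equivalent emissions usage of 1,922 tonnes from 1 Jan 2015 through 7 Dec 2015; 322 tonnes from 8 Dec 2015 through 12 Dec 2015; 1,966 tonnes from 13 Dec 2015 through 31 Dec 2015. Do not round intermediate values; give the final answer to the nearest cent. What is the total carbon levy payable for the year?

1 Jan – 7 Dec 2015: 1,922 tonnes at €40.61/tonne → €78,052.42
8 Dec – 12 Dec 2015: 322 tonnes at €48.01/tonne → €15,459.22
13 Dec – 31 Dec 2015: 1,966 tonnes at €12.55/tonne → €24,673.30

€118,184.94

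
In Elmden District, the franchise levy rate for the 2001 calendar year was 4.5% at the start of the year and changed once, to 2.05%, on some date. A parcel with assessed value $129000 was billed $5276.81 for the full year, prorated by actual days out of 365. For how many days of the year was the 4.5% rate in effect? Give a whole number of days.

304 days

Let d = days at the first rate; then 365 − d days at the second rate.
$129000 × [4.5%·d + 2.05%·(365−d)] / 365 = $5276.81
Solving gives d = 304, so the new rate took effect on 1 Nov 2001.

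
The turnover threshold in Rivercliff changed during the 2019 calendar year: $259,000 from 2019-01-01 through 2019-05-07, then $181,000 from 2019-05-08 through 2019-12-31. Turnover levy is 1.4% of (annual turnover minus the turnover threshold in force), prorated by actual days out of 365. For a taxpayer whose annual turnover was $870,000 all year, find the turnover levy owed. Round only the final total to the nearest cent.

$9,266.04

2019-01-01 to 2019-05-07: 127 days, exemption $259,000 → ($870,000 − $259,000) × 1.4% × 127/365 = $2,976.3233
2019-05-08 to 2019-12-31: 238 days, exemption $181,000 → ($870,000 − $181,000) × 1.4% × 238/365 = $6,289.7205
Total = $9,266.0438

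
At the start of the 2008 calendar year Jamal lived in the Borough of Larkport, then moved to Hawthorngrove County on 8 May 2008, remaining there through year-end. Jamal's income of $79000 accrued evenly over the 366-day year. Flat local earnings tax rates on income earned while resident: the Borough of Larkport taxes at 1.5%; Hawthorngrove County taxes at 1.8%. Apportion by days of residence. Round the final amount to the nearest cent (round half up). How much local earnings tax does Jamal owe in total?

$1339.11

The Borough of Larkport, 1 January – 7 May 2008: 128 days → $79000 × 1.5% × 128/366 = $414.4262
Hawthorngrove County, 8 May – 31 December 2008: 238 days → $79000 × 1.8% × 238/366 = $924.6885
Total = $1339.1148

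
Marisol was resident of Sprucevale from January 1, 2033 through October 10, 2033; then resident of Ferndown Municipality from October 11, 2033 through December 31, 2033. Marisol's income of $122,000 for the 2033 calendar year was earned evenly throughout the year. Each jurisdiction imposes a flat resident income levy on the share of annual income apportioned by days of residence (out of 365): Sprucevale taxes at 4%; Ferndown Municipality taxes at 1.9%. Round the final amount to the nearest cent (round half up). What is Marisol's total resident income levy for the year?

$4,304.43

Sprucevale, January 1 – October 10, 2033: 283 days → $122,000 × 4% × 283/365 = $3,783.6712
Ferndown Municipality, October 11 – December 31, 2033: 82 days → $122,000 × 1.9% × 82/365 = $520.7562
Total = $4,304.4274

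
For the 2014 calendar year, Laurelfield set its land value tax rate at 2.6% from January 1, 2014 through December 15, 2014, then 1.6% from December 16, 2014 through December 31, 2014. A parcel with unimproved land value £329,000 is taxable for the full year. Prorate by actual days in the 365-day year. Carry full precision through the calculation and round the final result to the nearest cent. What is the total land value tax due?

January 1 – December 15, 2014: 349 days at 2.6% → £329,000 × 2.6% × 349/365 = £8,179.0301
December 16 – December 31, 2014: 16 days at 1.6% → £329,000 × 1.6% × 16/365 = £230.7507
Total = £8,409.7808

£8,409.78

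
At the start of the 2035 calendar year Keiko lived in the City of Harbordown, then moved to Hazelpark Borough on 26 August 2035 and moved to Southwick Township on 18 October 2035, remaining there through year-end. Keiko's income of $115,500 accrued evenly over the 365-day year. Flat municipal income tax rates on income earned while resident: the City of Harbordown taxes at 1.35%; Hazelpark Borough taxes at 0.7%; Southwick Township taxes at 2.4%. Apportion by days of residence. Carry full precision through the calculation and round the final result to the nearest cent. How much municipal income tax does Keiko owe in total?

The City of Harbordown, 1 January – 25 August 2035: 237 days → $115,500 × 1.35% × 237/365 = $1,012.4445
Hazelpark Borough, 26 August – 17 October 2035: 53 days → $115,500 × 0.7% × 53/365 = $117.3986
Southwick Township, 18 October – 31 December 2035: 75 days → $115,500 × 2.4% × 75/365 = $569.5890
Total = $1,699.4322

$1,699.43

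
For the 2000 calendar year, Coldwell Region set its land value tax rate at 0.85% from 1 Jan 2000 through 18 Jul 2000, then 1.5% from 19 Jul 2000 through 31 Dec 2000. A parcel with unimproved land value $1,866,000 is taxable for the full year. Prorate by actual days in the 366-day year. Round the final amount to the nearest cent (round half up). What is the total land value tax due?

$21,362.13

1 Jan – 18 Jul 2000: 200 days at 0.85% → $1,866,000 × 0.85% × 200/366 = $8,667.2131
19 Jul – 31 Dec 2000: 166 days at 1.5% → $1,866,000 × 1.5% × 166/366 = $12,694.9180
Total = $21,362.1311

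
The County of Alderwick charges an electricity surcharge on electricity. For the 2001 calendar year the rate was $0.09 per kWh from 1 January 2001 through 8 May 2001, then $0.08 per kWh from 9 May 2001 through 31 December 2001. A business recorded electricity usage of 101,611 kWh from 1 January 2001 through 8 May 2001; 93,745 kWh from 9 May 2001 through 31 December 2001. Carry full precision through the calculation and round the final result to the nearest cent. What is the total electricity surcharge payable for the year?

1 January – 8 May 2001: 101,611 kWh at $0.09/kWh → $9,144.99
9 May – 31 December 2001: 93,745 kWh at $0.08/kWh → $7,499.60

$16,644.59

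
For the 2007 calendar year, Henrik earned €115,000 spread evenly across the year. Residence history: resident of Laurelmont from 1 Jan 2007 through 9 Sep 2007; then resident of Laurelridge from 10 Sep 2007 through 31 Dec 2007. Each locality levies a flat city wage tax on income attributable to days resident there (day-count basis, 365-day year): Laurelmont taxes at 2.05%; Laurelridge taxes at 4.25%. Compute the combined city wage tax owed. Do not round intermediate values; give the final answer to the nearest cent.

€3,140.76

Laurelmont, 1 Jan – 9 Sep 2007: 252 days → €115,000 × 2.05% × 252/365 = €1,627.6438
Laurelridge, 10 Sep – 31 Dec 2007: 113 days → €115,000 × 4.25% × 113/365 = €1,513.1164
Total = €3,140.7603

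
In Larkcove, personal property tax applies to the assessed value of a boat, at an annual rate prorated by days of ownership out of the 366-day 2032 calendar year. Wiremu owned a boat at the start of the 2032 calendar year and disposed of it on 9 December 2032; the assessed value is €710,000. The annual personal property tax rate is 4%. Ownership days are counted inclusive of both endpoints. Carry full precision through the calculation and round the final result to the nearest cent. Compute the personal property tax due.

Days held (1 January – 9 December 2032): 344 out of 366
Tax = €710,000 × 4% × 344/366 = €26,692.8962

€26,692.90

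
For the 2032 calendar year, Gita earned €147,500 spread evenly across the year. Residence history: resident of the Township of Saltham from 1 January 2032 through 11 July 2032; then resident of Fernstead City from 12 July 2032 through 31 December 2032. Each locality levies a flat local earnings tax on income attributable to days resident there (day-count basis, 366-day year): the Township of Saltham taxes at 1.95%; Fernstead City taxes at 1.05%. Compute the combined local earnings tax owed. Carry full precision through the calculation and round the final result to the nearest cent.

€2,248.77

The Township of Saltham, 1 January – 11 July 2032: 193 days → €147,500 × 1.95% × 193/366 = €1,516.7111
Fernstead City, 12 July – 31 December 2032: 173 days → €147,500 × 1.05% × 173/366 = €732.0594
Total = €2,248.7705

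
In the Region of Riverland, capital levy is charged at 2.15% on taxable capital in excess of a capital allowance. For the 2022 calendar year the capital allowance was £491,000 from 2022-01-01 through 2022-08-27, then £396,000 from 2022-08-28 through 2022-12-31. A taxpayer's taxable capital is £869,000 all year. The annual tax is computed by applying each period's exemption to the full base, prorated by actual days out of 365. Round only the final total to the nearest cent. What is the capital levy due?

£8,832.08

2022-01-01 to 2022-08-27: 239 days, exemption £491,000 → (£869,000 − £491,000) × 2.15% × 239/365 = £5,321.5151
2022-08-28 to 2022-12-31: 126 days, exemption £396,000 → (£869,000 − £396,000) × 2.15% × 126/365 = £3,510.5671
Total = £8,832.0822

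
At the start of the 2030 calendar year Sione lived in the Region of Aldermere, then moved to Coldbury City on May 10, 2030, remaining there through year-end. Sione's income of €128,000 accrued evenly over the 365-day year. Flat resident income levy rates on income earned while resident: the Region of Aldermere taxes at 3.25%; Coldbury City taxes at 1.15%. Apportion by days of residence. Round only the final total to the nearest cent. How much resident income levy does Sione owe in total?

The Region of Aldermere, January 1 – May 9, 2030: 129 days → €128,000 × 3.25% × 129/365 = €1,470.2466
Coldbury City, May 10 – December 31, 2030: 236 days → €128,000 × 1.15% × 236/365 = €951.7589
Total = €2,422.0055

€2,422.01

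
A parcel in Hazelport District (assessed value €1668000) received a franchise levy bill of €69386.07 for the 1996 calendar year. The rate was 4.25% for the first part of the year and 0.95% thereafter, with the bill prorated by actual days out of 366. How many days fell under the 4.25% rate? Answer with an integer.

356 days

Let d = days at the first rate; then 366 − d days at the second rate.
€1668000 × [4.25%·d + 0.95%·(366−d)] / 366 = €69386.07
Solving gives d = 356, so the new rate took effect on December 22, 1996.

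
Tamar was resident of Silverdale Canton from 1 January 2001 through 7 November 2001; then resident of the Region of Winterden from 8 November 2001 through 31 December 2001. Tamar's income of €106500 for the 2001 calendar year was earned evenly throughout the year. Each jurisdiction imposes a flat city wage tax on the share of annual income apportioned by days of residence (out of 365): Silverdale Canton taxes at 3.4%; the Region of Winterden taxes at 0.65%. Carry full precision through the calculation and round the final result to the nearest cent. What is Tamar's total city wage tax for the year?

Silverdale Canton, 1 January – 7 November 2001: 311 days → €106500 × 3.4% × 311/365 = €3085.2904
The Region of Winterden, 8 November – 31 December 2001: 54 days → €106500 × 0.65% × 54/365 = €102.4151
Total = €3187.7055

€3187.71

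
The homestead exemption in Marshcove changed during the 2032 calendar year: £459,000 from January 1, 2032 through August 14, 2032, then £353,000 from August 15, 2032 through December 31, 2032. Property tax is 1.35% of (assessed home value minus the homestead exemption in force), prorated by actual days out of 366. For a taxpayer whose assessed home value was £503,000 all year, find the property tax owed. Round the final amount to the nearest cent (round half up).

January 1 – August 14, 2032: 227 days, exemption £459,000 → (£503,000 − £459,000) × 1.35% × 227/366 = £368.4098
August 15 – December 31, 2032: 139 days, exemption £353,000 → (£503,000 − £353,000) × 1.35% × 139/366 = £769.0574
Total = £1,137.4672

£1,137.47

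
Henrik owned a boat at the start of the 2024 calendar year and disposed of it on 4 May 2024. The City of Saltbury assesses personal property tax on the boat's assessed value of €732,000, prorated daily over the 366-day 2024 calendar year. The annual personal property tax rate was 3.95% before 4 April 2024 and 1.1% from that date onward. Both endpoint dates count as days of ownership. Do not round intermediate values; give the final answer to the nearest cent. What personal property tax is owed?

1 January – 3 April 2024: 94 days at 3.95% → €732,000 × 3.95% × 94/366 = €7,426.0000
4 April – 4 May 2024: 31 days at 1.1% → €732,000 × 1.1% × 31/366 = €682.0000
Total = €8,108.0000

€8,108.00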